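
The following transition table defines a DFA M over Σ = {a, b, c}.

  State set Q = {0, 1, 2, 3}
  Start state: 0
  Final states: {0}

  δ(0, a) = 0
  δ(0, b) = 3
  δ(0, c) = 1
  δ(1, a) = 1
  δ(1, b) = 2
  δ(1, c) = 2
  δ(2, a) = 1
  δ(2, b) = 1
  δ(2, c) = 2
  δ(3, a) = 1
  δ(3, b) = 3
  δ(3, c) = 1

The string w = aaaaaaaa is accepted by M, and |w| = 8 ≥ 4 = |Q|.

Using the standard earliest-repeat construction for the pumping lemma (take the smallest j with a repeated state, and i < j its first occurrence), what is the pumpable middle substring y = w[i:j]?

a

State sequence: 0 -a-> 0 -a-> 0 -a-> 0 -a-> 0 -a-> 0 -a-> 0 -a-> 0 -a-> 0
First repeat at step 1: 0 was already visited.

So i = 0, j = 1, giving x = w[0:0] = ε, y = w[0:1] = a, z = w[1:8] = aaaaaaa.
Check: |xy| = 1 ≤ 4 and |y| = 1 ≥ 1. Reading y takes M from 0 back to 0, so every xyⁱz is accepted.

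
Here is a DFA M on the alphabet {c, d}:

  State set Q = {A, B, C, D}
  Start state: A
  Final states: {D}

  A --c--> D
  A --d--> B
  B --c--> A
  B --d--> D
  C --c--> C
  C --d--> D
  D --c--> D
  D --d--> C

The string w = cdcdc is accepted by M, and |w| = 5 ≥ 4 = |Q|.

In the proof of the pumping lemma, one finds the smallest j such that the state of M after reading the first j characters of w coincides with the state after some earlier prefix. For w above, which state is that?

C

State sequence: A -c-> D -d-> C -c-> C -d-> D -c-> D
First repeat at step 3: C was already visited.

The earliest repeat is at step j = 3: M is in C, which it already visited at step i = 2.
Since M has 4 states, any run of length ≥ 4 visits 4+1 states, so by pigeonhole some state repeats within the first 4 steps — that repeat gives the pumpable loop.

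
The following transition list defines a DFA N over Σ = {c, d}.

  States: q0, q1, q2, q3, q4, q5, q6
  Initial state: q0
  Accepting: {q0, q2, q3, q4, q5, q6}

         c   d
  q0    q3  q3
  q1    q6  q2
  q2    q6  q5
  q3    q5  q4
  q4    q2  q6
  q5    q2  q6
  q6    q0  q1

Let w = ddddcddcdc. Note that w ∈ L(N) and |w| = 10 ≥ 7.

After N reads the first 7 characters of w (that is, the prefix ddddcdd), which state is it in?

q2

State sequence: q0 -d-> q3 -d-> q4 -d-> q6 -d-> q1 -c-> q6 -d-> q1 -d-> q2

After reading 7 characters, N is in state q2.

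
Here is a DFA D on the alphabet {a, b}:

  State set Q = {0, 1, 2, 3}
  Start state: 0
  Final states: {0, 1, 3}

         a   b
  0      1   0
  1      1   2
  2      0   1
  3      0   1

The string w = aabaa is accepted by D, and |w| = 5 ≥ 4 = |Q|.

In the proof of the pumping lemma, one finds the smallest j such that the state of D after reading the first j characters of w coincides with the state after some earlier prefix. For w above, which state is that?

1

Run of D on w = a a b a a:
  step 0: 0  (start)
  step 1: 1  (read a: 0→1)
  step 2: 1  (read a: 1→1)   ← first repeat (1 seen earlier)
  step 3: 2  (read b: 1→2)
  step 4: 0  (read a: 2→0)
  step 5: 1  (read a: 0→1)

The earliest repeat is at step j = 2: D is in 1, which it already visited at step i = 1.
The DFA has 4 states, so the proof of the pumping lemma guarantees a repeated state among the first 4+1 visited; the segment between the two visits is the pumpable y.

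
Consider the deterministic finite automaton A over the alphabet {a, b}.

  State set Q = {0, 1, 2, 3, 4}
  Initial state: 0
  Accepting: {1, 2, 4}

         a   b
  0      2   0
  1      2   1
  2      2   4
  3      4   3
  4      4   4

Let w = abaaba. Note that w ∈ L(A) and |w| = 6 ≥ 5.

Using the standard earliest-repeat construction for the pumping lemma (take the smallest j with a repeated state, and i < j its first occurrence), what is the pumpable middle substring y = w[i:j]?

Run of A on w = a b a a b a:
  step 0: 0  (start)
  step 1: 2  (read a: 0→2)
  step 2: 4  (read b: 2→4)
  step 3: 4  (read a: 4→4)   ← first repeat (4 seen earlier)
  step 4: 4  (read a: 4→4)
  step 5: 4  (read b: 4→4)
  step 6: 4  (read a: 4→4)

So i = 2, j = 3, giving x = w[0:2] = ab, y = w[2:3] = a, z = w[3:6] = aba.
Check: |xy| = 3 ≤ 5 and |y| = 1 ≥ 1. Reading y takes A from 4 back to 4, so every xyⁱz is accepted.
Since A has 5 states, any run of length ≥ 5 visits 5+1 states, so by pigeonhole some state repeats within the first 5 steps — that repeat gives the pumpable loop.

a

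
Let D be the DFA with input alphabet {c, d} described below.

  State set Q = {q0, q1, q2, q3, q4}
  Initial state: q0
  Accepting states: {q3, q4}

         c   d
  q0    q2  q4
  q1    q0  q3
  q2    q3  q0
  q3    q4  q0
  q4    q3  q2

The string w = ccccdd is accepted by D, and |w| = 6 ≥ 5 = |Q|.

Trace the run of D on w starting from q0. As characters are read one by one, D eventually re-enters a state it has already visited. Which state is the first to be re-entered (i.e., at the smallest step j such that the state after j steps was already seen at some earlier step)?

Run of D on w = c c c c d d:
  step 0: q0  (start)
  step 1: q2  (read c: q0→q2)
  step 2: q3  (read c: q2→q3)
  step 3: q4  (read c: q3→q4)
  step 4: q3  (read c: q4→q3)   ← first repeat (q3 seen earlier)
  step 5: q0  (read d: q3→q0)
  step 6: q4  (read d: q0→q4)

The earliest repeat is at step j = 4: D is in q3, which it already visited at step i = 2.
The DFA has 5 states, so the proof of the pumping lemma guarantees a repeated state among the first 5+1 visited; the segment between the two visits is the pumpable y.

q3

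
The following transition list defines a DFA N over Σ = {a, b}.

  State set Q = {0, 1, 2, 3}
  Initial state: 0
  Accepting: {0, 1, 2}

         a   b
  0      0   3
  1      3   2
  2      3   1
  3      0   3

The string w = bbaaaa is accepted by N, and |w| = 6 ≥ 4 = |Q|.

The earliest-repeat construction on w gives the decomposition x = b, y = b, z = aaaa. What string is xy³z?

bbbbaaaa

xy^3z = b·b·b·b·aaaa = bbbbaaaa.
Reading y = b takes N from 3 back to 3, so after x·y·y·y the machine is still in 3, and z then leads to the accepting state 0. Hence bbbbaaaa ∈ L(N).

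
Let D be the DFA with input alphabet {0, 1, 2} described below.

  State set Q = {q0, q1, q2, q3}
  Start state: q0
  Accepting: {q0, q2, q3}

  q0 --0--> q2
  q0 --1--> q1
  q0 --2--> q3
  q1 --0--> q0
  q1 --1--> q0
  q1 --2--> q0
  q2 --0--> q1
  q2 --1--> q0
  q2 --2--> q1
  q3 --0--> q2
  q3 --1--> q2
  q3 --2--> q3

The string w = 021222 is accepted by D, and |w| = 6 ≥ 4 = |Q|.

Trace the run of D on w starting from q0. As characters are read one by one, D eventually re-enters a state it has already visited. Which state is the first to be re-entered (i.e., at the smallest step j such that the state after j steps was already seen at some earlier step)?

q0

State sequence: q0 -0-> q2 -2-> q1 -1-> q0 -2-> q3 -2-> q3 -2-> q3
First repeat at step 3: q0 was already visited.

The earliest repeat is at step j = 3: D is in q0, which it already visited at step i = 0.
Since D has 4 states, any run of length ≥ 4 visits 4+1 states, so by pigeonhole some state repeats within the first 4 steps — that repeat gives the pumpable loop.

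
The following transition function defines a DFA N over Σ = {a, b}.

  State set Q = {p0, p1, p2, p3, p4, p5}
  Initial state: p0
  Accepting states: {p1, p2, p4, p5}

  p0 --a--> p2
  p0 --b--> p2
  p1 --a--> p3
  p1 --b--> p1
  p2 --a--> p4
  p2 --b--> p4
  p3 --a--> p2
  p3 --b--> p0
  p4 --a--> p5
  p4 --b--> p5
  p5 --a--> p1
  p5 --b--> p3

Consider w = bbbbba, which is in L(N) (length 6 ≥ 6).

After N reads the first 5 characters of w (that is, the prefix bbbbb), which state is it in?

State sequence: p0 -b-> p2 -b-> p4 -b-> p5 -b-> p3 -b-> p0

After reading 5 characters, N is in state p0.

p0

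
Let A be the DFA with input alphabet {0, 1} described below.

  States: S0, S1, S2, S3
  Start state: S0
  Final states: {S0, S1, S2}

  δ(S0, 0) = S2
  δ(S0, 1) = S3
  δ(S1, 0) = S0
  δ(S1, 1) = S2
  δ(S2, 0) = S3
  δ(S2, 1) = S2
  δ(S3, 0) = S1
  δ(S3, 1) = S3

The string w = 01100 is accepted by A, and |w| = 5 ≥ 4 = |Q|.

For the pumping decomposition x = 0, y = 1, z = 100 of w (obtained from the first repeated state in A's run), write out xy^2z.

xy^2z = 0·1·1·100 = 011100.
Reading y = 1 takes A from S2 back to S2, so after x·y·y the machine is still in S2, and z then leads to the accepting state S1. Hence 011100 ∈ L(A).

011100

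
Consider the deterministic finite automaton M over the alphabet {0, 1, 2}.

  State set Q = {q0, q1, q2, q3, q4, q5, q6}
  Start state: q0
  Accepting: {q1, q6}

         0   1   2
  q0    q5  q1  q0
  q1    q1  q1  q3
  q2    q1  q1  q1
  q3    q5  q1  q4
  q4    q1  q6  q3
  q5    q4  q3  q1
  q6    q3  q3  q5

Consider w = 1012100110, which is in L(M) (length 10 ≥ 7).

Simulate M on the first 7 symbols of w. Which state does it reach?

Run of M on the first 7 characters of w = 1 0 1 2 1 0 0:
  step 0: q0  (start)
  step 1: q1  (read 1: q0→q1)
  step 2: q1  (read 0: q1→q1)
  step 3: q1  (read 1: q1→q1)
  step 4: q3  (read 2: q1→q3)
  step 5: q1  (read 1: q3→q1)
  step 6: q1  (read 0: q1→q1)
  step 7: q1  (read 0: q1→q1)

After reading 7 characters, M is in state q1.
(This kind of state-tracing is the core of the pumping-lemma construction: with 7 states, pigeonhole forces a repeat within the first 7 steps.)

q1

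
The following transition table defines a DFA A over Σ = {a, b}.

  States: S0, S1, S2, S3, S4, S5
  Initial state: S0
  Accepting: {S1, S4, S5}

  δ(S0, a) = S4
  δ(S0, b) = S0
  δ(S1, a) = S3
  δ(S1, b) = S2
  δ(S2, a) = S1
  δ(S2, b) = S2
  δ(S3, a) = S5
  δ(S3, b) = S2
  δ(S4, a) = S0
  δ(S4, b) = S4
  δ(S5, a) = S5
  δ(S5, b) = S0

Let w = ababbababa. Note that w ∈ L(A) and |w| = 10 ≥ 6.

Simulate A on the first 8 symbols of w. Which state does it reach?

S0

Run of A on the first 8 characters of w = a b a b b a b a:
  step 0: S0  (start)
  step 1: S4  (read a: S0→S4)
  step 2: S4  (read b: S4→S4)
  step 3: S0  (read a: S4→S0)
  step 4: S0  (read b: S0→S0)
  step 5: S0  (read b: S0→S0)
  step 6: S4  (read a: S0→S4)
  step 7: S4  (read b: S4→S4)
  step 8: S0  (read a: S4→S0)

After reading 8 characters, A is in state S0.
(This kind of state-tracing is the core of the pumping-lemma construction: with 6 states, pigeonhole forces a repeat within the first 6 steps.)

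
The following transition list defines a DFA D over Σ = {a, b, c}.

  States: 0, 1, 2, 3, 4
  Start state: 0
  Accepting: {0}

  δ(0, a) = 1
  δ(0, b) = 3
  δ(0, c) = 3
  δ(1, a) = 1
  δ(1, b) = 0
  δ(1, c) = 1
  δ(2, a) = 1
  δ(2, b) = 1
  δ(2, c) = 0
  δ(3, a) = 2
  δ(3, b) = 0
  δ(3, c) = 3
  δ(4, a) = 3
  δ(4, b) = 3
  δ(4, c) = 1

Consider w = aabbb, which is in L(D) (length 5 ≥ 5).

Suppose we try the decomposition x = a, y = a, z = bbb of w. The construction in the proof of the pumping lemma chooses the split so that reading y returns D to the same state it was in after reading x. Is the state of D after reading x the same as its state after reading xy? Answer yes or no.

yes

State sequence: 0 -a-> 1 -a-> 1

After x (step 1): 1. After xy (step 2): 1.
They match, so y = a drives D around a cycle from 1 back to itself; pumping y any number of times keeps D in 1 before reading z, and xyⁱz ∈ L(D) for every i ≥ 0.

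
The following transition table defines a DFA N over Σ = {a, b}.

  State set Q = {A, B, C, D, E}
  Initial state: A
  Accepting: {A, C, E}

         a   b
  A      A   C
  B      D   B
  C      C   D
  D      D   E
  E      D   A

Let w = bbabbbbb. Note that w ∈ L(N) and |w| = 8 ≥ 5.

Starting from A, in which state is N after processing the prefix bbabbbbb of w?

E

State sequence: A -b-> C -b-> D -a-> D -b-> E -b-> A -b-> C -b-> D -b-> E

After reading 8 characters, N is in state E.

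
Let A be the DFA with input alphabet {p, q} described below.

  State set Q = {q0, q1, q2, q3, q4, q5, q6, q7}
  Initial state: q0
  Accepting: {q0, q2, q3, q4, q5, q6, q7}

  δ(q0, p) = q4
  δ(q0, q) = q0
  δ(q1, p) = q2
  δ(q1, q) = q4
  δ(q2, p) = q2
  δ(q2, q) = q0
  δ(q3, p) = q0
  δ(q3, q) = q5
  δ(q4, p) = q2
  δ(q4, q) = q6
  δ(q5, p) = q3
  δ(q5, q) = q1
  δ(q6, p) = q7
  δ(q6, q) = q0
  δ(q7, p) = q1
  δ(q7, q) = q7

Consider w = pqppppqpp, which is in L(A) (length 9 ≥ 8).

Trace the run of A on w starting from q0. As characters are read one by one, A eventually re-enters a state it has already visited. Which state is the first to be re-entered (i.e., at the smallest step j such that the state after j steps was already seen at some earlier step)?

State sequence: q0 -p-> q4 -q-> q6 -p-> q7 -p-> q1 -p-> q2 -p-> q2 -q-> q0 -p-> q4 -p-> q2
First repeat at step 6: q2 was already visited.

The earliest repeat is at step j = 6: A is in q2, which it already visited at step i = 5.
With |Q| = 8, pigeonhole forces a state repeat no later than step 8; the substring read between the first and second visits to that state can be pumped.

q2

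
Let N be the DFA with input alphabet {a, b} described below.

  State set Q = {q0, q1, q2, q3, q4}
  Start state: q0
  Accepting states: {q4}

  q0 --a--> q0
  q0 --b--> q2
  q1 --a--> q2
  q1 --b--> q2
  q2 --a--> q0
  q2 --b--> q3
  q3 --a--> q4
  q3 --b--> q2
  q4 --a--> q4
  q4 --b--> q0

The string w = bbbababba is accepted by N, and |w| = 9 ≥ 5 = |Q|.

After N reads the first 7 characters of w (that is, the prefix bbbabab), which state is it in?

Run of N on the first 7 characters of w = b b b a b a b:
  step 0: q0  (start)
  step 1: q2  (read b: q0→q2)
  step 2: q3  (read b: q2→q3)
  step 3: q2  (read b: q3→q2)
  step 4: q0  (read a: q2→q0)
  step 5: q2  (read b: q0→q2)
  step 6: q0  (read a: q2→q0)
  step 7: q2  (read b: q0→q2)

After reading 7 characters, N is in state q2.

q2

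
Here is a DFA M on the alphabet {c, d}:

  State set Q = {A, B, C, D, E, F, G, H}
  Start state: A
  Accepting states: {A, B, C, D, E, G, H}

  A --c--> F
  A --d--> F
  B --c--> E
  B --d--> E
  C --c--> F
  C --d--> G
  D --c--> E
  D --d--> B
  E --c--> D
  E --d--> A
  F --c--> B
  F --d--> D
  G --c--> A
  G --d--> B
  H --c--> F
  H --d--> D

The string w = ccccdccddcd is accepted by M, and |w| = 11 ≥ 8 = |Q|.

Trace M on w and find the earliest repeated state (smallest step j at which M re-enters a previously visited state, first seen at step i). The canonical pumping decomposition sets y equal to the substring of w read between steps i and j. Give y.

Run of M on w = c c c c d c c d d c d:
  step 0: A  (start)
  step 1: F  (read c: A→F)
  step 2: B  (read c: F→B)
  step 3: E  (read c: B→E)
  step 4: D  (read c: E→D)
  step 5: B  (read d: D→B)   ← first repeat (B seen earlier)
  step 6: E  (read c: B→E)
  step 7: D  (read c: E→D)
  step 8: B  (read d: D→B)
  step 9: E  (read d: B→E)
  step 10: D  (read c: E→D)
  step 11: B  (read d: D→B)

So i = 2, j = 5, giving x = w[0:2] = cc, y = w[2:5] = ccd, z = w[5:11] = ccddcd.
Check: |xy| = 5 ≤ 8 and |y| = 3 ≥ 1. Reading y takes M from B back to B, so every xyⁱz is accepted.
Since M has 8 states, any run of length ≥ 8 visits 8+1 states, so by pigeonhole some state repeats within the first 8 steps — that repeat gives the pumpable loop.

ccd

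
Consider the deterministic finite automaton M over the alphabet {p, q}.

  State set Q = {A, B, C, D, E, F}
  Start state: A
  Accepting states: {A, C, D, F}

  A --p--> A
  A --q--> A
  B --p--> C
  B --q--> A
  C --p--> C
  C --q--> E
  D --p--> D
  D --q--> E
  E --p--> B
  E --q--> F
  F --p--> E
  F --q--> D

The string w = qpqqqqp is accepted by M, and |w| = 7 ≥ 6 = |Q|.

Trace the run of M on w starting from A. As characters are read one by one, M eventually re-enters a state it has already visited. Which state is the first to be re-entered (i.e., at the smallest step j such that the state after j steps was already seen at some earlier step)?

Run of M on w = q p q q q q p:
  step 0: A  (start)
  step 1: A  (read q: A→A)   ← first repeat (A seen earlier)
  step 2: A  (read p: A→A)
  step 3: A  (read q: A→A)
  step 4: A  (read q: A→A)
  step 5: A  (read q: A→A)
  step 6: A  (read q: A→A)
  step 7: A  (read p: A→A)

The earliest repeat is at step j = 1: M is in A, which it already visited at step i = 0.
Since M has 6 states, any run of length ≥ 6 visits 6+1 states, so by pigeonhole some state repeats within the first 6 steps — that repeat gives the pumpable loop.

A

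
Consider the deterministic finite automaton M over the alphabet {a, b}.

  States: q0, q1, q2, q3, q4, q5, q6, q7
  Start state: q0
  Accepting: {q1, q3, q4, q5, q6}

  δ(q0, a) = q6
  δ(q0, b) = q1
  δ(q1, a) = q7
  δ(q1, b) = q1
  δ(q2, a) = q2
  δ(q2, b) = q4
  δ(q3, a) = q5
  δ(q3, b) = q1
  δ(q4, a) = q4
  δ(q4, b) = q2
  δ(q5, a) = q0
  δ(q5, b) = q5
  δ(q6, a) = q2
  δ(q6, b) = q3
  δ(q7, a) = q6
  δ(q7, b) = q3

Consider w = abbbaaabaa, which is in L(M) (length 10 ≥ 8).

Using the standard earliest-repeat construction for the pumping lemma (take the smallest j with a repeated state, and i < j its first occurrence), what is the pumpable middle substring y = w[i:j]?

b

Run of M on w = a b b b a a a b a a:
  step 0: q0  (start)
  step 1: q6  (read a: q0→q6)
  step 2: q3  (read b: q6→q3)
  step 3: q1  (read b: q3→q1)
  step 4: q1  (read b: q1→q1)   ← first repeat (q1 seen earlier)
  step 5: q7  (read a: q1→q7)
  step 6: q6  (read a: q7→q6)
  step 7: q2  (read a: q6→q2)
  step 8: q4  (read b: q2→q4)
  step 9: q4  (read a: q4→q4)
  step 10: q4  (read a: q4→q4)

So i = 3, j = 4, giving x = w[0:3] = abb, y = w[3:4] = b, z = w[4:10] = aaabaa.
Check: |xy| = 4 ≤ 8 and |y| = 1 ≥ 1. Reading y takes M from q1 back to q1, so every xyⁱz is accepted.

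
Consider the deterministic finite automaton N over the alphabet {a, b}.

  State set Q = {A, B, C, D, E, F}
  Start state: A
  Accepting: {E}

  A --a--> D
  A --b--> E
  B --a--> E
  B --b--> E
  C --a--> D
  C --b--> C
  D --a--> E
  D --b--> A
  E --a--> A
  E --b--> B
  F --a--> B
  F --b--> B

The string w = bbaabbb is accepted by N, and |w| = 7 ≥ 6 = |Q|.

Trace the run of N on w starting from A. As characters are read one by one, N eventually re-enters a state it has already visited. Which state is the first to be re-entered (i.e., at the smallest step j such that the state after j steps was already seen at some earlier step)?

Run of N on w = b b a a b b b:
  step 0: A  (start)
  step 1: E  (read b: A→E)
  step 2: B  (read b: E→B)
  step 3: E  (read a: B→E)   ← first repeat (E seen earlier)
  step 4: A  (read a: E→A)
  step 5: E  (read b: A→E)
  step 6: B  (read b: E→B)
  step 7: E  (read b: B→E)

The earliest repeat is at step j = 3: N is in E, which it already visited at step i = 1.

E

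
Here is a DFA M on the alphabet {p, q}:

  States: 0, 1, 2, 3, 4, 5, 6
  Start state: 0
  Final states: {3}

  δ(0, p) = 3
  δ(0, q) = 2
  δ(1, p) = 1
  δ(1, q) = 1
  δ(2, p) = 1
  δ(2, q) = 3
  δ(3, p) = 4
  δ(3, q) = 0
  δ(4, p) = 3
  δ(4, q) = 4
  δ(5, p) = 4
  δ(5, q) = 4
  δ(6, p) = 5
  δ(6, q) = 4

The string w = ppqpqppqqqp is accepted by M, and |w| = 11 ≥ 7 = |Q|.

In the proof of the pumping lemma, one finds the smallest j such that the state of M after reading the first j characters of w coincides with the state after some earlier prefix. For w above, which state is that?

State sequence: 0 -p-> 3 -p-> 4 -q-> 4 -p-> 3 -q-> 0 -p-> 3 -p-> 4 -q-> 4 -q-> 4 -q-> 4 -p-> 3
First repeat at step 3: 4 was already visited.

The earliest repeat is at step j = 3: M is in 4, which it already visited at step i = 2.
The DFA has 7 states, so the proof of the pumping lemma guarantees a repeated state among the first 7+1 visited; the segment between the two visits is the pumpable y.

4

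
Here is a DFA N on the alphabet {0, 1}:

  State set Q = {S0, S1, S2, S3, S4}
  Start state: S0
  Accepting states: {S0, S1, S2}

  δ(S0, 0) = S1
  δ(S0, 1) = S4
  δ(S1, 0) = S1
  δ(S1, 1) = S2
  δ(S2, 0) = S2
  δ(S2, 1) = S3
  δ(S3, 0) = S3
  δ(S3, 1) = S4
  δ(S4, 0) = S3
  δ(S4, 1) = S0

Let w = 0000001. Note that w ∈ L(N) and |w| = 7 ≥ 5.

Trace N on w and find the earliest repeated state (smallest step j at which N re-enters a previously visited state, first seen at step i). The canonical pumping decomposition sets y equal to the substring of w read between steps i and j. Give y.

State sequence: S0 -0-> S1 -0-> S1 -0-> S1 -0-> S1 -0-> S1 -0-> S1 -1-> S2
First repeat at step 2: S1 was already visited.

So i = 1, j = 2, giving x = w[0:1] = 0, y = w[1:2] = 0, z = w[2:7] = 00001.
Check: |xy| = 2 ≤ 5 and |y| = 1 ≥ 1. Reading y takes N from S1 back to S1, so every xyⁱz is accepted.

0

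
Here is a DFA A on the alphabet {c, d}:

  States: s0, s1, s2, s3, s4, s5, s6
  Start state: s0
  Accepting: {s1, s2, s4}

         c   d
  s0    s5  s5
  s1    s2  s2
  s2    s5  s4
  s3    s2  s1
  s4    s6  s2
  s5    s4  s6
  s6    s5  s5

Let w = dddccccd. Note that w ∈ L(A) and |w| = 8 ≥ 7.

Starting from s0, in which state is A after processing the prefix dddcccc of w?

s4

Run of A on the first 7 characters of w = d d d c c c c:
  step 0: s0  (start)
  step 1: s5  (read d: s0→s5)
  step 2: s6  (read d: s5→s6)
  step 3: s5  (read d: s6→s5)
  step 4: s4  (read c: s5→s4)
  step 5: s6  (read c: s4→s6)
  step 6: s5  (read c: s6→s5)
  step 7: s4  (read c: s5→s4)

After reading 7 characters, A is in state s4.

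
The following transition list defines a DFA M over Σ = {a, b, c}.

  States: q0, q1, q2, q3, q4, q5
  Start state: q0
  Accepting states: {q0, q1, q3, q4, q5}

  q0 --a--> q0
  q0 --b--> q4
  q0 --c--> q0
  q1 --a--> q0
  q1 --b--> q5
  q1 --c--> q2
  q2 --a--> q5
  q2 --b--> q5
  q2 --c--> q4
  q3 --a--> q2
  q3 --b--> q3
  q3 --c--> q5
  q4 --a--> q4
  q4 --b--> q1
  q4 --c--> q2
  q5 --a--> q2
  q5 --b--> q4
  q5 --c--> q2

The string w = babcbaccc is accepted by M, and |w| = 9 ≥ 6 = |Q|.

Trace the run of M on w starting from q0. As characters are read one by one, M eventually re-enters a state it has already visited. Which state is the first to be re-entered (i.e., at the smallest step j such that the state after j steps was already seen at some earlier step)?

Run of M on w = b a b c b a c c c:
  step 0: q0  (start)
  step 1: q4  (read b: q0→q4)
  step 2: q4  (read a: q4→q4)   ← first repeat (q4 seen earlier)
  step 3: q1  (read b: q4→q1)
  step 4: q2  (read c: q1→q2)
  step 5: q5  (read b: q2→q5)
  step 6: q2  (read a: q5→q2)
  step 7: q4  (read c: q2→q4)
  step 8: q2  (read c: q4→q2)
  step 9: q4  (read c: q2→q4)

The earliest repeat is at step j = 2: M is in q4, which it already visited at step i = 1.
Pumping length from the standard proof: p = 6 (the number of states). The repeated state found above gives |xy| = j ≤ 6 and |y| = j − i ≥ 1.

q4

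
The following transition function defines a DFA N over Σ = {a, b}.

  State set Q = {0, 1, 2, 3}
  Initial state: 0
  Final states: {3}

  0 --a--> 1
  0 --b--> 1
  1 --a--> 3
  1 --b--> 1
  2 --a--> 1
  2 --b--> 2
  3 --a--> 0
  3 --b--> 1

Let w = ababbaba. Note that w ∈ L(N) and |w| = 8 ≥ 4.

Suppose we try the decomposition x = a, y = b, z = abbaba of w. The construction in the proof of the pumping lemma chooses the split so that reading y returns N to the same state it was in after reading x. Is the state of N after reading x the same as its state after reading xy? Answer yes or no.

yes

State sequence: 0 -a-> 1 -b-> 1

After x (step 1): 1. After xy (step 2): 1.
They match, so y = b drives N around a cycle from 1 back to itself; pumping y any number of times keeps N in 1 before reading z, and xyⁱz ∈ L(N) for every i ≥ 0.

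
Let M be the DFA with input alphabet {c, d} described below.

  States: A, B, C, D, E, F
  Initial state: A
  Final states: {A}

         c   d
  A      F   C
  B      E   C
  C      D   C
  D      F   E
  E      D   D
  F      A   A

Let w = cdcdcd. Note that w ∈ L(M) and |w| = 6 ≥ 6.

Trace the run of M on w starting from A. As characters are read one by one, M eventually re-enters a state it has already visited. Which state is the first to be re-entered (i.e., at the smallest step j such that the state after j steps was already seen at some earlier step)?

State sequence: A -c-> F -d-> A -c-> F -d-> A -c-> F -d-> A
First repeat at step 2: A was already visited.

The earliest repeat is at step j = 2: M is in A, which it already visited at step i = 0.
Pumping length from the standard proof: p = 6 (the number of states). The repeated state found above gives |xy| = j ≤ 6 and |y| = j − i ≥ 1.

A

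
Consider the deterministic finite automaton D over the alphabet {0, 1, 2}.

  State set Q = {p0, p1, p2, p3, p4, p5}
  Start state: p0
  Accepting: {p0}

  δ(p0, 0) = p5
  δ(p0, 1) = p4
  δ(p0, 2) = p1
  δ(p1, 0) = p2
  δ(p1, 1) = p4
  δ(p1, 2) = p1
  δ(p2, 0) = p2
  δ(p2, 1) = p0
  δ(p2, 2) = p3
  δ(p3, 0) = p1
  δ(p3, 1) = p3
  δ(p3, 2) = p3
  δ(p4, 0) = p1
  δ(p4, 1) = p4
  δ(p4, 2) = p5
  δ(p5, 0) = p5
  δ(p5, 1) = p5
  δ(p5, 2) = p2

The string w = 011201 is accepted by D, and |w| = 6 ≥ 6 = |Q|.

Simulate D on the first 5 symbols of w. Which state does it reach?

Run of D on the first 5 characters of w = 0 1 1 2 0:
  step 0: p0  (start)
  step 1: p5  (read 0: p0→p5)
  step 2: p5  (read 1: p5→p5)
  step 3: p5  (read 1: p5→p5)
  step 4: p2  (read 2: p5→p2)
  step 5: p2  (read 0: p2→p2)

After reading 5 characters, D is in state p2.
(This kind of state-tracing is the core of the pumping-lemma construction: with 6 states, pigeonhole forces a repeat within the first 6 steps.)

p2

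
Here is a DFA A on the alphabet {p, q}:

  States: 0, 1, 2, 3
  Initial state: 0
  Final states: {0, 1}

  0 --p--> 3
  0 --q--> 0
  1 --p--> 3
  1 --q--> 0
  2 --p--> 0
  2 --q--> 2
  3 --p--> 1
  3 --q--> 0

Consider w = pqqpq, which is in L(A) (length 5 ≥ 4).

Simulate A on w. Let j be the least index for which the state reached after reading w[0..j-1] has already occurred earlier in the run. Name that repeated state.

0

State sequence: 0 -p-> 3 -q-> 0 -q-> 0 -p-> 3 -q-> 0
First repeat at step 2: 0 was already visited.

The earliest repeat is at step j = 2: A is in 0, which it already visited at step i = 0.
Since A has 4 states, any run of length ≥ 4 visits 4+1 states, so by pigeonhole some state repeats within the first 4 steps — that repeat gives the pumpable loop.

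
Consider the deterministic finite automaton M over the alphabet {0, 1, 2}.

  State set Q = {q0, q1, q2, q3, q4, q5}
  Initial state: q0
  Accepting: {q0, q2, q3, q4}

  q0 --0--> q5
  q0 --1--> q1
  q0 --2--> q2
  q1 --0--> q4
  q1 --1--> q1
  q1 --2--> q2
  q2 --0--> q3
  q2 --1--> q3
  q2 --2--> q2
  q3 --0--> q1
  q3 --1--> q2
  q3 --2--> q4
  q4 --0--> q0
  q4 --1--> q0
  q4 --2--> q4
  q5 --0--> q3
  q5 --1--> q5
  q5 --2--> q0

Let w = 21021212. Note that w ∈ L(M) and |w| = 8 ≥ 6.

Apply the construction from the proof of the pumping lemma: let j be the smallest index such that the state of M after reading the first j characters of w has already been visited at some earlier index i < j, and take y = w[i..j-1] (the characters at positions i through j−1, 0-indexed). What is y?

102

State sequence: q0 -2-> q2 -1-> q3 -0-> q1 -2-> q2 -1-> q3 -2-> q4 -1-> q0 -2-> q2
First repeat at step 4: q2 was already visited.

So i = 1, j = 4, giving x = w[0:1] = 2, y = w[1:4] = 102, z = w[4:8] = 1212.
Check: |xy| = 4 ≤ 6 and |y| = 3 ≥ 1. Reading y takes M from q2 back to q2, so every xyⁱz is accepted.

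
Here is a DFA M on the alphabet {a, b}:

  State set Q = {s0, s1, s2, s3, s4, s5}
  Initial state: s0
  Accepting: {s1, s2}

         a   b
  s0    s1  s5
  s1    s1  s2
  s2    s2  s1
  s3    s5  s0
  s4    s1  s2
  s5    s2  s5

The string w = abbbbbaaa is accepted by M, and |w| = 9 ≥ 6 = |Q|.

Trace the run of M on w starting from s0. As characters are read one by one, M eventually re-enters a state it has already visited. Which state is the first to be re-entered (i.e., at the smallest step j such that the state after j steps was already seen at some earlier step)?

State sequence: s0 -a-> s1 -b-> s2 -b-> s1 -b-> s2 -b-> s1 -b-> s2 -a-> s2 -a-> s2 -a-> s2
First repeat at step 3: s1 was already visited.

The earliest repeat is at step j = 3: M is in s1, which it already visited at step i = 1.

s1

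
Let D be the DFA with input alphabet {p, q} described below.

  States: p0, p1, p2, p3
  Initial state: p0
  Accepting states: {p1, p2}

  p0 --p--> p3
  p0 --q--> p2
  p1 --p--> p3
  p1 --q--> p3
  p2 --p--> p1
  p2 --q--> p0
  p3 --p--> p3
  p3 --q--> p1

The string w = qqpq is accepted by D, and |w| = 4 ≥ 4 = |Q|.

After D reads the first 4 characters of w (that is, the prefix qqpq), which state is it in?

State sequence: p0 -q-> p2 -q-> p0 -p-> p3 -q-> p1

After reading 4 characters, D is in state p1.

p1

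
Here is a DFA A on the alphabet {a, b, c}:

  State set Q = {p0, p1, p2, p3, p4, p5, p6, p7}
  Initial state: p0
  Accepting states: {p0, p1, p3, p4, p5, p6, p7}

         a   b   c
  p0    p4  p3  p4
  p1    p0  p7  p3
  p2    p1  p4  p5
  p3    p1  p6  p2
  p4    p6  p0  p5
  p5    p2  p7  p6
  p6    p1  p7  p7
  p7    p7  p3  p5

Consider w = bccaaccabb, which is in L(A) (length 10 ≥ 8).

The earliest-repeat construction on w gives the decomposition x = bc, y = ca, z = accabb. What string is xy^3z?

xy^3z = bc·ca·ca·ca·accabb = bccacacaaccabb.
Reading y = ca takes A from p2 back to p2, so after x·y·y·y the machine is still in p2, and z then leads to the accepting state p3. Hence bccacacaaccabb ∈ L(A).

bccacacaaccabb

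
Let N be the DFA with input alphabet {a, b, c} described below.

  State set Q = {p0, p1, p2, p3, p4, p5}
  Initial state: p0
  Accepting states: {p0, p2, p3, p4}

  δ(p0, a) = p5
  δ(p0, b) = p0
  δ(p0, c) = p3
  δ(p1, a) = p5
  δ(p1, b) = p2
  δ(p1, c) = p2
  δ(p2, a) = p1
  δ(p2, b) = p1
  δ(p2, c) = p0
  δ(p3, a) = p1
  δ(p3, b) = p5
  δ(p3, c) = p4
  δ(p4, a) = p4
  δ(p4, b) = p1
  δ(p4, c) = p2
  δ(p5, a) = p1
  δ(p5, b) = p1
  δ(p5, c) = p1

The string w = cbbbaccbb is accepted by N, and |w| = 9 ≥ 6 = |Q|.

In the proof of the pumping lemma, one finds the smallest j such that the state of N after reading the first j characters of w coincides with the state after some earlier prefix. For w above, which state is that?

Run of N on w = c b b b a c c b b:
  step 0: p0  (start)
  step 1: p3  (read c: p0→p3)
  step 2: p5  (read b: p3→p5)
  step 3: p1  (read b: p5→p1)
  step 4: p2  (read b: p1→p2)
  step 5: p1  (read a: p2→p1)   ← first repeat (p1 seen earlier)
  step 6: p2  (read c: p1→p2)
  step 7: p0  (read c: p2→p0)
  step 8: p0  (read b: p0→p0)
  step 9: p0  (read b: p0→p0)

The earliest repeat is at step j = 5: N is in p1, which it already visited at step i = 3.
With |Q| = 6, pigeonhole forces a state repeat no later than step 6; the substring read between the first and second visits to that state can be pumped.

p1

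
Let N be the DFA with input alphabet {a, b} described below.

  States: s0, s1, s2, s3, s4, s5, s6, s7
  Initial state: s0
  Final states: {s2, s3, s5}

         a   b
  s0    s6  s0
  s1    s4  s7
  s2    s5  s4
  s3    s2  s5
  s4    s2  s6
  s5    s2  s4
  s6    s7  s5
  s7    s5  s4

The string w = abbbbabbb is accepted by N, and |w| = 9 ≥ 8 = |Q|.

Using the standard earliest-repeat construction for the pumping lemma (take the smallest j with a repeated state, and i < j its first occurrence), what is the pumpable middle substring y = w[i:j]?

Run of N on w = a b b b b a b b b:
  step 0: s0  (start)
  step 1: s6  (read a: s0→s6)
  step 2: s5  (read b: s6→s5)
  step 3: s4  (read b: s5→s4)
  step 4: s6  (read b: s4→s6)   ← first repeat (s6 seen earlier)
  step 5: s5  (read b: s6→s5)
  step 6: s2  (read a: s5→s2)
  step 7: s4  (read b: s2→s4)
  step 8: s6  (read b: s4→s6)
  step 9: s5  (read b: s6→s5)

So i = 1, j = 4, giving x = w[0:1] = a, y = w[1:4] = bbb, z = w[4:9] = babbb.
Check: |xy| = 4 ≤ 8 and |y| = 3 ≥ 1. Reading y takes N from s6 back to s6, so every xyⁱz is accepted.
The DFA has 8 states, so the proof of the pumping lemma guarantees a repeated state among the first 8+1 visited; the segment between the two visits is the pumpable y.

bbb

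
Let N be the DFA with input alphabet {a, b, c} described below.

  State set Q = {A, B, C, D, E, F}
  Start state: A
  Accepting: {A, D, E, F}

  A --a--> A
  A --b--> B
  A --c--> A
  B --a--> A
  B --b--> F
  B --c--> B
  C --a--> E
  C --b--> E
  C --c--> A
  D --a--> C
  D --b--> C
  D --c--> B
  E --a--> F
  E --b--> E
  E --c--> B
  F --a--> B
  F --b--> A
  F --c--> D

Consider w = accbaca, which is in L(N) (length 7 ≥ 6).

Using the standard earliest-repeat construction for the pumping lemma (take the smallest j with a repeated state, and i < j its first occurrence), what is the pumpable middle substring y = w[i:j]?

Run of N on w = a c c b a c a:
  step 0: A  (start)
  step 1: A  (read a: A→A)   ← first repeat (A seen earlier)
  step 2: A  (read c: A→A)
  step 3: A  (read c: A→A)
  step 4: B  (read b: A→B)
  step 5: A  (read a: B→A)
  step 6: A  (read c: A→A)
  step 7: A  (read a: A→A)

So i = 0, j = 1, giving x = w[0:0] = ε, y = w[0:1] = a, z = w[1:7] = ccbaca.
Check: |xy| = 1 ≤ 6 and |y| = 1 ≥ 1. Reading y takes N from A back to A, so every xyⁱz is accepted.
Pumping length from the standard proof: p = 6 (the number of states). The repeated state found above gives |xy| = j ≤ 6 and |y| = j − i ≥ 1.

a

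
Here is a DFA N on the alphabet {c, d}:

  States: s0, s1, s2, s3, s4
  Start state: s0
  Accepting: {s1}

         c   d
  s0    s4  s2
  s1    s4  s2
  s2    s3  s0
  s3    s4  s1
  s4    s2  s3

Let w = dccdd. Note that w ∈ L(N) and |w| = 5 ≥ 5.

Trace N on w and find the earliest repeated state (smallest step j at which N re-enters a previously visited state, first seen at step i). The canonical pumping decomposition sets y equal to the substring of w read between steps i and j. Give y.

State sequence: s0 -d-> s2 -c-> s3 -c-> s4 -d-> s3 -d-> s1
First repeat at step 4: s3 was already visited.

So i = 2, j = 4, giving x = w[0:2] = dc, y = w[2:4] = cd, z = w[4:5] = d.
Check: |xy| = 4 ≤ 5 and |y| = 2 ≥ 1. Reading y takes N from s3 back to s3, so every xyⁱz is accepted.
Since N has 5 states, any run of length ≥ 5 visits 5+1 states, so by pigeonhole some state repeats within the first 5 steps — that repeat gives the pumpable loop.

cd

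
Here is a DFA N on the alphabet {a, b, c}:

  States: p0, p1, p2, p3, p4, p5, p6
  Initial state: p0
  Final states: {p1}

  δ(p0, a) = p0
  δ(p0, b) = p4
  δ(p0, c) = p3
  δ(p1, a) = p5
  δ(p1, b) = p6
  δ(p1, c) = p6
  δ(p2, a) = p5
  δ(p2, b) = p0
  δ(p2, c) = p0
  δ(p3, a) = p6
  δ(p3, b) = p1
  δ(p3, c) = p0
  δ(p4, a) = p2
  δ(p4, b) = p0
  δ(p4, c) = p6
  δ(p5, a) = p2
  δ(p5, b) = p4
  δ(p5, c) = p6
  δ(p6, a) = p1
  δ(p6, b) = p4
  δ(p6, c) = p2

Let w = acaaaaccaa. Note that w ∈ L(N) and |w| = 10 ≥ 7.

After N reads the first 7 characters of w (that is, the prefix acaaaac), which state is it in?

p0

State sequence: p0 -a-> p0 -c-> p3 -a-> p6 -a-> p1 -a-> p5 -a-> p2 -c-> p0

After reading 7 characters, N is in state p0.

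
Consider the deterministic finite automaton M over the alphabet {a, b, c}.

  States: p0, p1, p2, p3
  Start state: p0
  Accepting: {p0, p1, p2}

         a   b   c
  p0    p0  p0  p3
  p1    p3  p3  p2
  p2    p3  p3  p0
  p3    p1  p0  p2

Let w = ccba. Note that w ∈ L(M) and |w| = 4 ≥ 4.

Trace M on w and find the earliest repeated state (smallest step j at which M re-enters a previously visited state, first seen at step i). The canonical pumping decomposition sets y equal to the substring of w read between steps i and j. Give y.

State sequence: p0 -c-> p3 -c-> p2 -b-> p3 -a-> p1
First repeat at step 3: p3 was already visited.

So i = 1, j = 3, giving x = w[0:1] = c, y = w[1:3] = cb, z = w[3:4] = a.
Check: |xy| = 3 ≤ 4 and |y| = 2 ≥ 1. Reading y takes M from p3 back to p3, so every xyⁱz is accepted.

cb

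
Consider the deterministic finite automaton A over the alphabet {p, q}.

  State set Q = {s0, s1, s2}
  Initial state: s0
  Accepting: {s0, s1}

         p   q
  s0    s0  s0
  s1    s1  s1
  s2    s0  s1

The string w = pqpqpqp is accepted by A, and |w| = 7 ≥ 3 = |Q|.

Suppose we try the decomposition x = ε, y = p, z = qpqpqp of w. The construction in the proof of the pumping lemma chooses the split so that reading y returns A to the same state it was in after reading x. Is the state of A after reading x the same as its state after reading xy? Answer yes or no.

yes

Run of A on the first 1 characters of w = p:
  step 0: s0  (start)
  step 1: s0  (read p: s0→s0)

After x (step 0): s0. After xy (step 1): s0.
They match, so y = p drives A around a cycle from s0 back to itself; pumping y any number of times keeps A in s0 before reading z, and xyⁱz ∈ L(A) for every i ≥ 0.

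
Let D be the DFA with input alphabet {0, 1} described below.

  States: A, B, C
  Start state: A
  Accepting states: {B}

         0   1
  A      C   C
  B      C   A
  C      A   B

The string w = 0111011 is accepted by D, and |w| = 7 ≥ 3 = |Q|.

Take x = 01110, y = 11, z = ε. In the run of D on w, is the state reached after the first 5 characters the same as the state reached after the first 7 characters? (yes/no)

State sequence: A -0-> C -1-> B -1-> A -1-> C -0-> A -1-> C -1-> B

After x (step 5): A. After xy (step 7): B.
They differ (A ≠ B), so y is not a cycle from the state after x; this split is not the one the pumping-lemma construction produces, and pumping y need not keep the string in L(D).

no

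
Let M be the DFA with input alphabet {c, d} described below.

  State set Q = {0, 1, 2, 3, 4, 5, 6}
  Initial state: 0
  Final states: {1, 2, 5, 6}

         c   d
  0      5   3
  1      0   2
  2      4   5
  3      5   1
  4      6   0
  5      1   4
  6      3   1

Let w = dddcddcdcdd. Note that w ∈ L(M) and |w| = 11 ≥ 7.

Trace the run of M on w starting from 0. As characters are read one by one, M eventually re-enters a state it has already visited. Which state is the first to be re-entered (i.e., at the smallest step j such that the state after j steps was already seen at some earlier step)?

0

State sequence: 0 -d-> 3 -d-> 1 -d-> 2 -c-> 4 -d-> 0 -d-> 3 -c-> 5 -d-> 4 -c-> 6 -d-> 1 -d-> 2
First repeat at step 5: 0 was already visited.

The earliest repeat is at step j = 5: M is in 0, which it already visited at step i = 0.
With |Q| = 7, pigeonhole forces a state repeat no later than step 7; the substring read between the first and second visits to that state can be pumped.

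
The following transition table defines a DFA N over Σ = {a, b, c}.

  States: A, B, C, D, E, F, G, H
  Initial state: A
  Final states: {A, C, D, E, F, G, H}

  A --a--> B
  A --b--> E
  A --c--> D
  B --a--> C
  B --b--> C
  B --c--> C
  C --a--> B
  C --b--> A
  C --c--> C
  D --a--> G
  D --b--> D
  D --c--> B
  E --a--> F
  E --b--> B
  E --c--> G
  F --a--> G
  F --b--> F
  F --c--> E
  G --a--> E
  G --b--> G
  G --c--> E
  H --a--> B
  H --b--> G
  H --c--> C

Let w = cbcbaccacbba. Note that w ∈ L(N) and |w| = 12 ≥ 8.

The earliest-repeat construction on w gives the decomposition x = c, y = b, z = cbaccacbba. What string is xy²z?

cbbcbaccacbba

xy^2z = c·b·b·cbaccacbba = cbbcbaccacbba.
Reading y = b takes N from D back to D, so after x·y·y the machine is still in D, and z then leads to the accepting state F. Hence cbbcbaccacbba ∈ L(N).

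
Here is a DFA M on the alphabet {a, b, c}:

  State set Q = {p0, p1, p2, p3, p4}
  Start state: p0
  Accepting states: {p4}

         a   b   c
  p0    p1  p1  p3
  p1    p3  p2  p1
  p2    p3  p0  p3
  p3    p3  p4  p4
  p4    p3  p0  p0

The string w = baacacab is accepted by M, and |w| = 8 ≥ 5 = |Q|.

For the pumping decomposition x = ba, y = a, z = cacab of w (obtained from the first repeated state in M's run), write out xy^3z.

baaaacacab

xy^3z = ba·a·a·a·cacab = baaaacacab.
Reading y = a takes M from p3 back to p3, so after x·y·y·y the machine is still in p3, and z then leads to the accepting state p4. Hence baaaacacab ∈ L(M).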